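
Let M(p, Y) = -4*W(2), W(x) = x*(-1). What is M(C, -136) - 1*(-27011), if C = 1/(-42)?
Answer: 27019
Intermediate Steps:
W(x) = -x
C = -1/42 ≈ -0.023810
M(p, Y) = 8 (M(p, Y) = -(-4)*2 = -4*(-2) = 8)
M(C, -136) - 1*(-27011) = 8 - 1*(-27011) = 8 + 27011 = 27019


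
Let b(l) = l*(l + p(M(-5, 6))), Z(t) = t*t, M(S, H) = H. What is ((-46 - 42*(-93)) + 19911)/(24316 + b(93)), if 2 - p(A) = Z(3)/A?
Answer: 47542/66023 ≈ 0.72008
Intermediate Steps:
Z(t) = t**2
p(A) = 2 - 9/A (p(A) = 2 - 3**2/A = 2 - 9/A)
b(l) = l*(1/2 + l) (b(l) = l*(l + (2 - 9/6)) = l*(l + (2 - 9*1/6)) = l*(l + (2 - 3/2)) = l*(l + 1/2) = l*(1/2 + l))
((-46 - 42*(-93)) + 19911)/(24316 + b(93)) = ((-46 - 42*(-93)) + 19911)/(24316 + 93*(1/2 + 93)) = ((-46 + 3906) + 19911)/(24316 + 93*(187/2)) = (3860 + 19911)/(24316 + 17391/2) = 23771/(66023/2) = 23771*(2/66023) = 47542/66023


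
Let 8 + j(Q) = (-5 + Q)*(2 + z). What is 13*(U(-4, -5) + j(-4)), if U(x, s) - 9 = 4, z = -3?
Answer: 182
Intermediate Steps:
U(x, s) = 13 (U(x, s) = 9 + 4 = 13)
j(Q) = -3 - Q (j(Q) = -8 + (-5 + Q)*(2 - 3) = -8 + (-5 + Q)*(-1) = -8 + (5 - Q) = -3 - Q)
13*(U(-4, -5) + j(-4)) = 13*(13 + (-3 - 1*(-4))) = 13*(13 + (-3 + 4)) = 13*(13 + 1) = 13*14 = 182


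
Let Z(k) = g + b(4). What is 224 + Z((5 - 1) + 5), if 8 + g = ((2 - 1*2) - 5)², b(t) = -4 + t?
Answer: 241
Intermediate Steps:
g = 17 (g = -8 + ((2 - 1*2) - 5)² = -8 + ((2 - 2) - 5)² = -8 + (0 - 5)² = -8 + (-5)² = -8 + 25 = 17)
Z(k) = 17 (Z(k) = 17 + (-4 + 4) = 17 + 0 = 17)
224 + Z((5 - 1) + 5) = 224 + 17 = 241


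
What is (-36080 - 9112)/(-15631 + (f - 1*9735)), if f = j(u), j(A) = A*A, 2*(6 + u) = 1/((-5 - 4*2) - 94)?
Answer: 689870944/386670037 ≈ 1.7841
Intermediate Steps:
u = -1285/214 (u = -6 + 1/(2*((-5 - 4*2) - 94)) = -6 + 1/(2*((-5 - 8) - 94)) = -6 + 1/(2*(-13 - 94)) = -6 + (1/2)/(-107) = -6 + (1/2)*(-1/107) = -6 - 1/214 = -1285/214 ≈ -6.0047)
j(A) = A**2
f = 1651225/45796 (f = (-1285/214)**2 = 1651225/45796 ≈ 36.056)
(-36080 - 9112)/(-15631 + (f - 1*9735)) = (-36080 - 9112)/(-15631 + (1651225/45796 - 1*9735)) = -45192/(-15631 + (1651225/45796 - 9735)) = -45192/(-15631 - 444172835/45796) = -45192/(-1160010111/45796) = -45192*(-45796/1160010111) = 689870944/386670037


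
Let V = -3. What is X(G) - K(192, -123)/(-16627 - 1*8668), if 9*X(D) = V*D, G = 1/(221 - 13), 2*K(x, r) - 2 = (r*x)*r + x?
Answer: 906322849/15784080 ≈ 57.420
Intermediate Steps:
K(x, r) = 1 + x/2 + x*r²/2 (K(x, r) = 1 + ((r*x)*r + x)/2 = 1 + (x*r² + x)/2 = 1 + (x + x*r²)/2 = 1 + (x/2 + x*r²/2) = 1 + x/2 + x*r²/2)
G = 1/208 ≈ 0.0048077
X(D) = -D/3 (X(D) = (-3*D)/9 = -D/3)
X(G) - K(192, -123)/(-16627 - 1*8668) = -⅓*1/208 - (1 + (½)*192 + (½)*192*(-123)²)/(-16627 - 1*8668) = -1/624 - (1 + 96 + (½)*192*15129)/(-16627 - 8668) = -1/624 - (1 + 96 + 1452384)/(-25295) = -1/624 - 1452481*(-1)/25295 = -1/624 - 1*(-1452481/25295) = -1/624 + 1452481/25295 = 906322849/15784080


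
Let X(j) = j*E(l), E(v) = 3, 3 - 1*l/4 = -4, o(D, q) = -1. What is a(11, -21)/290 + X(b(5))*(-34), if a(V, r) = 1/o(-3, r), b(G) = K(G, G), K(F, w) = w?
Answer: -147901/290 ≈ -510.00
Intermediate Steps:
b(G) = G
a(V, r) = -1 (a(V, r) = 1/(-1) = -1)
l = 28 (l = 12 - 4*(-4) = 12 + 16 = 28)
X(j) = 3*j (X(j) = j*3 = 3*j)
a(11, -21)/290 + X(b(5))*(-34) = -1/290 + (3*5)*(-34) = -1*1/290 + 15*(-34) = -1/290 - 510 = -147901/290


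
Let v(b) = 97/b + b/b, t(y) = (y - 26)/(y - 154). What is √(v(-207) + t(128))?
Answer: I*√2728973/897 ≈ 1.8417*I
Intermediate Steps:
t(y) = (-26 + y)/(-154 + y)
v(b) = 1 + 97/b (v(b) = 97/b + 1 = 1 + 97/b)
√(v(-207) + t(128)) = √((97 - 207)/(-207) + (-26 + 128)/(-154 + 128)) = √(-1/207*(-110) + 102/(-26)) = √(110/207 - 1/26*102) = √(110/207 - 51/13) = √(-9127/2691) = I*√2728973/897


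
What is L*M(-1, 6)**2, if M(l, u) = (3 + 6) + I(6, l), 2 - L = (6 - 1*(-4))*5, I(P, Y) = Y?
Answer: -3072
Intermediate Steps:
L = -48 (L = 2 - (6 - 1*(-4))*5 = 2 - (6 + 4)*5 = 2 - 10*5 = 2 - 1*50 = 2 - 50 = -48)
M(l, u) = 9 + l (M(l, u) = (3 + 6) + l = 9 + l)
L*M(-1, 6)**2 = -48*(9 - 1)**2 = -48*8**2 = -48*64 = -3072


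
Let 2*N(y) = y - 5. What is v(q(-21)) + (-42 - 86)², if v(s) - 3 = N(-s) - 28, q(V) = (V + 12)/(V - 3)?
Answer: 261701/16 ≈ 16356.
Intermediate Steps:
q(V) = (12 + V)/(-3 + V)
N(y) = -5/2 + y/2 (N(y) = (y - 5)/2 = (-5 + y)/2 = -5/2 + y/2)
v(s) = -55/2 - s/2 (v(s) = 3 + ((-5/2 + (-s)/2) - 28) = 3 + ((-5/2 - s/2) - 28) = 3 + (-61/2 - s/2) = -55/2 - s/2)
v(q(-21)) + (-42 - 86)² = (-55/2 - (12 - 21)/(2*(-3 - 21))) + (-42 - 86)² = (-55/2 - (-9)/(2*(-24))) + (-128)² = (-55/2 - (-1)*(-9)/48) + 16384 = (-55/2 - ½*3/8) + 16384 = (-55/2 - 3/16) + 16384 = -443/16 + 16384 = 261701/16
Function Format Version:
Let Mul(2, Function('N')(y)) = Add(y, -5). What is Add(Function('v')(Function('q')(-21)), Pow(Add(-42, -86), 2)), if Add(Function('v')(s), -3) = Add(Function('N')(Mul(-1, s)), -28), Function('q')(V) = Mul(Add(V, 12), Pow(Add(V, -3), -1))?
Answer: Rational(261701, 16) ≈ 16356.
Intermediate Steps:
Function('q')(V) = Mul(Pow(Add(-3, V), -1), Add(12, V)) (Function('q')(V) = Mul(Add(12, V), Pow(Add(-3, V), -1)) = Mul(Pow(Add(-3, V), -1), Add(12, V)))
Function('N')(y) = Add(Rational(-5, 2), Mul(Rational(1, 2), y)) (Function('N')(y) = Mul(Rational(1, 2), Add(y, -5)) = Mul(Rational(1, 2), Add(-5, y)) = Add(Rational(-5, 2), Mul(Rational(1, 2), y)))
Function('v')(s) = Add(Rational(-55, 2), Mul(Rational(-1, 2), s)) (Function('v')(s) = Add(3, Add(Add(Rational(-5, 2), Mul(Rational(1, 2), Mul(-1, s))), -28)) = Add(3, Add(Add(Rational(-5, 2), Mul(Rational(-1, 2), s)), -28)) = Add(3, Add(Rational(-61, 2), Mul(Rational(-1, 2), s))) = Add(Rational(-55, 2), Mul(Rational(-1, 2), s)))
Add(Function('v')(Function('q')(-21)), Pow(Add(-42, -86), 2)) = Add(Add(Rational(-55, 2), Mul(Rational(-1, 2), Mul(Pow(Add(-3, -21), -1), Add(12, -21)))), Pow(Add(-42, -86), 2)) = Add(Add(Rational(-55, 2), Mul(Rational(-1, 2), Mul(Pow(-24, -1), -9))), Pow(-128, 2)) = Add(Add(Rational(-55, 2), Mul(Rational(-1, 2), Mul(Rational(-1, 24), -9))), 16384) = Add(Add(Rational(-55, 2), Mul(Rational(-1, 2), Rational(3, 8))), 16384) = Add(Add(Rational(-55, 2), Rational(-3, 16)), 16384) = Add(Rational(-443, 16), 16384) = Rational(261701, 16)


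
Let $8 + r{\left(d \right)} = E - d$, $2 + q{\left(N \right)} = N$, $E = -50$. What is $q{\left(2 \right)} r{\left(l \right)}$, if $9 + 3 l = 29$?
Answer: $0$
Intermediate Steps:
$q{\left(N \right)} = -2 + N$
$l = \frac{20}{3}$ ($l = -3 + \frac{1}{3} \cdot 29 = -3 + \frac{29}{3} = \frac{20}{3} \approx 6.6667$)
$r{\left(d \right)} = -58 - d$ ($r{\left(d \right)} = -8 - \left(50 + d\right) = -58 - d$)
$q{\left(2 \right)} r{\left(l \right)} = \left(-2 + 2\right) \left(-58 - \frac{20}{3}\right) = 0 \left(-58 - \frac{20}{3}\right) = 0 \left(- \frac{194}{3}\right) = 0$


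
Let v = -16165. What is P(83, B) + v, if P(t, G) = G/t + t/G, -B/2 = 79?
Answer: -212019663/13114 ≈ -16167.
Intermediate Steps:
B = -158 (B = -2*79 = -158)
P(83, B) + v = (-158/83 + 83/(-158)) - 16165 = (-158*1/83 + 83*(-1/158)) - 16165 = (-158/83 - 83/158) - 16165 = -31853/13114 - 16165 = -212019663/13114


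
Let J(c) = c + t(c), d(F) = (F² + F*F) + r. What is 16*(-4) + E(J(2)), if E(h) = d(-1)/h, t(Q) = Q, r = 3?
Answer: -251/4 ≈ -62.750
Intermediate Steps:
d(F) = 3 + 2*F² (d(F) = (F² + F*F) + 3 = (F² + F²) + 3 = 2*F² + 3 = 3 + 2*F²)
J(c) = 2*c (J(c) = c + c = 2*c)
E(h) = 5/h (E(h) = (3 + 2*(-1)²)/h = (3 + 2*1)/h = (3 + 2)/h = 5/h)
16*(-4) + E(J(2)) = 16*(-4) + 5/((2*2)) = -64 + 5/4 = -251/4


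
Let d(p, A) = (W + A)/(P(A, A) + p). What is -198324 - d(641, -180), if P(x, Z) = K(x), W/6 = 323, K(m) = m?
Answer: -91429122/461 ≈ -1.9833e+5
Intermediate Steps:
W = 1938 (W = 6*323 = 1938)
P(x, Z) = x
d(p, A) = (1938 + A)/(A + p)
-198324 - d(641, -180) = -198324 - (1938 - 180)/(-180 + 641) = -198324 - 1758/461 = -91429122/461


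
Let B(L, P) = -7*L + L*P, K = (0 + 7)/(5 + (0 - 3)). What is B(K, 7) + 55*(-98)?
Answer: -5390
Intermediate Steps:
K = 7/2 (K = 7/(5 - 3) = 7/2 ≈ 3.5000)
B(K, 7) + 55*(-98) = 7*(-7 + 7)/2 + 55*(-98) = (7/2)*0 - 5390 = 0 - 5390 = -5390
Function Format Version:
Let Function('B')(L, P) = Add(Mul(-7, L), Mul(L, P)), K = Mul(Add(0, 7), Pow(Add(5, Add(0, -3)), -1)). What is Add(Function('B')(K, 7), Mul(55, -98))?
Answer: -5390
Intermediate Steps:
K = Rational(7, 2) (K = Mul(7, Pow(Add(5, -3), -1)) = Mul(7, Pow(2, -1)) = Mul(7, Rational(1, 2)) = Rational(7, 2) ≈ 3.5000)
Add(Function('B')(K, 7), Mul(55, -98)) = Add(Mul(Rational(7, 2), Add(-7, 7)), Mul(55, -98)) = Add(Mul(Rational(7, 2), 0), -5390) = Add(0, -5390) = -5390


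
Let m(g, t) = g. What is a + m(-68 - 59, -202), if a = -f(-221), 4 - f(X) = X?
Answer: -352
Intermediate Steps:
f(X) = 4 - X
a = -225 (a = -(4 - 1*(-221)) = -(4 + 221) = -1*225 = -225)
a + m(-68 - 59, -202) = -225 + (-68 - 59) = -225 - 127 = -352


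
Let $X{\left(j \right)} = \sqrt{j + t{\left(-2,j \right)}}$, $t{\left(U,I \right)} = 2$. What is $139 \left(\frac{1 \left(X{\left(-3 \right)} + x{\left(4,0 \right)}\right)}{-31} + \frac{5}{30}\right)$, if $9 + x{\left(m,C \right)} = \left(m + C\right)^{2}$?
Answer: $- \frac{1529}{186} - \frac{139 i}{31} \approx -8.2204 - 4.4839 i$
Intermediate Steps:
$x{\left(m,C \right)} = -9 + \left(C + m\right)^{2}$ ($x{\left(m,C \right)} = -9 + \left(m + C\right)^{2} = -9 + \left(C + m\right)^{2}$)
$X{\left(j \right)} = \sqrt{2 + j}$ ($X{\left(j \right)} = \sqrt{j + 2} = \sqrt{2 + j}$)
$139 \left(\frac{1 \left(X{\left(-3 \right)} + x{\left(4,0 \right)}\right)}{-31} + \frac{5}{30}\right) = 139 \left(\frac{1 \left(\sqrt{2 - 3} - \left(9 - \left(0 + 4\right)^{2}\right)\right)}{-31} + \frac{5}{30}\right) = 139 \left(1 \left(\sqrt{-1} - \left(9 - 4^{2}\right)\right) \left(- \frac{1}{31}\right) + 5 \cdot \frac{1}{30}\right) = 139 \left(1 \left(i + \left(-9 + 16\right)\right) \left(- \frac{1}{31}\right) + \frac{1}{6}\right) = 139 \left(1 \left(i + 7\right) \left(- \frac{1}{31}\right) + \frac{1}{6}\right) = 139 \left(1 \left(7 + i\right) \left(- \frac{1}{31}\right) + \frac{1}{6}\right) = 139 \left(\left(7 + i\right) \left(- \frac{1}{31}\right) + \frac{1}{6}\right) = 139 \left(\left(- \frac{7}{31} - \frac{i}{31}\right) + \frac{1}{6}\right) = 139 \left(- \frac{11}{186} - \frac{i}{31}\right) = - \frac{1529}{186} - \frac{139 i}{31}$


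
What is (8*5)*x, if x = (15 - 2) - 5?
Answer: 320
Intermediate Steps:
x = 8 (x = 13 - 5 = 8)
(8*5)*x = (8*5)*8 = 40*8 = 320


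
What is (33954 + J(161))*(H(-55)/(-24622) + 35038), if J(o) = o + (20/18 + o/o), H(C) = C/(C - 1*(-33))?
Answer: 29433023954301/24622 ≈ 1.1954e+9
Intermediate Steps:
H(C) = C/(33 + C) (H(C) = C/(C + 33) = C/(33 + C))
J(o) = 19/9 + o (J(o) = o + (20*(1/18) + 1) = o + (10/9 + 1) = o + 19/9 = 19/9 + o)
(33954 + J(161))*(H(-55)/(-24622) + 35038) = (33954 + (19/9 + 161))*(-55/(33 - 55)/(-24622) + 35038) = (33954 + 1468/9)*(-55/(-22)*(-1/24622) + 35038) = 307054*(-55*(-1/22)*(-1/24622) + 35038)/9 = 307054*((5/2)*(-1/24622) + 35038)/9 = 307054*(-5/49244 + 35038)/9 = (307054/9)*(1725411267/49244) = 29433023954301/24622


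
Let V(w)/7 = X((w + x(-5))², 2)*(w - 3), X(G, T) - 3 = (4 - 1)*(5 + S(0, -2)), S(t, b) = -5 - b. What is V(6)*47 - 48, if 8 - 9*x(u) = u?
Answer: 8835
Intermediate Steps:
x(u) = 8/9 - u/9
X(G, T) = 9 (X(G, T) = 3 + (4 - 1)*(5 + (-5 - 1*(-2))) = 3 + 3*(5 + (-5 + 2)) = 3 + 3*(5 - 3) = 3 + 3*2 = 3 + 6 = 9)
V(w) = -189 + 63*w (V(w) = 7*(9*(w - 3)) = 7*(9*(-3 + w)) = 7*(-27 + 9*w) = -189 + 63*w)
V(6)*47 - 48 = (-189 + 63*6)*47 - 48 = (-189 + 378)*47 - 48 = 189*47 - 48 = 8883 - 48 = 8835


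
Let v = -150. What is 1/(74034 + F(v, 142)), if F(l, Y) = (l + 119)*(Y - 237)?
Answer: 1/76979 ≈ 1.2991e-5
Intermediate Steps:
F(l, Y) = (-237 + Y)*(119 + l) (F(l, Y) = (119 + l)*(-237 + Y) = (-237 + Y)*(119 + l))
1/(74034 + F(v, 142)) = 1/(74034 + (-28203 - 237*(-150) + 119*142 + 142*(-150))) = 1/(74034 + (-28203 + 35550 + 16898 - 21300)) = 1/(74034 + 2945) = 1/76979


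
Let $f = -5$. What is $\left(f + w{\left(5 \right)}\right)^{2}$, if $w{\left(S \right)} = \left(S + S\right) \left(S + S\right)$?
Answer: $9025$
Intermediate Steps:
$w{\left(S \right)} = 4 S^{2}$ ($w{\left(S \right)} = 2 S 2 S = 4 S^{2}$)
$\left(f + w{\left(5 \right)}\right)^{2} = \left(-5 + 4 \cdot 5^{2}\right)^{2} = \left(-5 + 4 \cdot 25\right)^{2} = \left(-5 + 100\right)^{2} = 95^{2} = 9025$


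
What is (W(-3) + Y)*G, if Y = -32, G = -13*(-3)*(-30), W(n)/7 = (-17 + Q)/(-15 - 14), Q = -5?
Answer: 905580/29 ≈ 31227.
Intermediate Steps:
W(n) = 154/29 (W(n) = 7*((-17 - 5)/(-15 - 14)) = 7*(-22/(-29)) = 7*(-22*(-1/29)) = 7*(22/29) = 154/29)
G = -1170 (G = 39*(-30) = -1170)
(W(-3) + Y)*G = (154/29 - 32)*(-1170) = -774/29*(-1170) = 905580/29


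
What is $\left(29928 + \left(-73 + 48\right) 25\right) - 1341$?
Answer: $27962$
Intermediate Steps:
$\left(29928 + \left(-73 + 48\right) 25\right) - 1341 = \left(29928 - 625\right) - 1341 = 29303 - 1341 = 27962$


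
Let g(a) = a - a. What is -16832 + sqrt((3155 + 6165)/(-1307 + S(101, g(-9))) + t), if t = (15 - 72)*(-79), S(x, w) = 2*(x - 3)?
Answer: -16832 + sqrt(5547792943)/1111 ≈ -16765.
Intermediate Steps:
g(a) = 0
S(x, w) = -6 + 2*x (S(x, w) = 2*(-3 + x) = -6 + 2*x)
t = 4503 (t = -57*(-79) = 4503)
-16832 + sqrt((3155 + 6165)/(-1307 + S(101, g(-9))) + t) = -16832 + sqrt((3155 + 6165)/(-1307 + (-6 + 2*101)) + 4503) = -16832 + sqrt(9320/(-1307 + (-6 + 202)) + 4503) = -16832 + sqrt(9320/(-1307 + 196) + 4503) = -16832 + sqrt(9320/(-1111) + 4503) = -16832 + sqrt(9320*(-1/1111) + 4503) = -16832 + sqrt(-9320/1111 + 4503) = -16832 + sqrt(4993513/1111) = -16832 + sqrt(5547792943)/1111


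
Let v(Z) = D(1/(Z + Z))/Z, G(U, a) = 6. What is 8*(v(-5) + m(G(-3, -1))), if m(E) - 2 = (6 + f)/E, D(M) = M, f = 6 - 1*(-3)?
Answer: 904/25 ≈ 36.160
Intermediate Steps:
f = 9 (f = 6 + 3 = 9)
v(Z) = 1/(2*Z**2) (v(Z) = 1/((Z + Z)*Z) = 1/(((2*Z))*Z) = (1/(2*Z))/Z = 1/(2*Z**2))
m(E) = 2 + 15/E (m(E) = 2 + (6 + 9)/E = 2 + 15/E)
8*(v(-5) + m(G(-3, -1))) = 8*((1/2)/(-5)**2 + (2 + 15/6)) = 8*((1/2)*(1/25) + (2 + 15*(1/6))) = 8*(1/50 + (2 + 5/2)) = 8*(1/50 + 9/2) = 8*(113/25) = 904/25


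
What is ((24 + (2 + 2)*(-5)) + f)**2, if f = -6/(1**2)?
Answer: 4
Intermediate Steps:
f = -6 (f = -6/1 = -6*1 = -6)
((24 + (2 + 2)*(-5)) + f)**2 = ((24 + (2 + 2)*(-5)) - 6)**2 = ((24 + 4*(-5)) - 6)**2 = ((24 - 20) - 6)**2 = (4 - 6)**2 = (-2)**2 = 4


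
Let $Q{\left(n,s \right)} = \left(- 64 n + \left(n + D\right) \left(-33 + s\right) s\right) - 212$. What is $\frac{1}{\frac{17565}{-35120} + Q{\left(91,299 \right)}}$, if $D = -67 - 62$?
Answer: $- \frac{7024}{21270979385} \approx -3.3022 \cdot 10^{-7}$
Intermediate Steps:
$D = -129$ ($D = -67 - 62 = -129$)
$Q{\left(n,s \right)} = -212 - 64 n + s \left(-129 + n\right) \left(-33 + s\right)$ ($Q{\left(n,s \right)} = \left(- 64 n + \left(n - 129\right) \left(-33 + s\right) s\right) - 212 = \left(- 64 n + \left(-129 + n\right) \left(-33 + s\right) s\right) - 212 = \left(- 64 n + s \left(-129 + n\right) \left(-33 + s\right)\right) - 212 = -212 - 64 n + s \left(-129 + n\right) \left(-33 + s\right)$)
$\frac{1}{\frac{17565}{-35120} + Q{\left(91,299 \right)}} = \frac{1}{\frac{17565}{-35120} - \left(-1266807 + 897897 + 3397238\right)} = \frac{1}{17565 \left(- \frac{1}{35120}\right) - 3028328} = \frac{1}{- \frac{3513}{7024} - 3028328} = \frac{1}{- \frac{21270979385}{7024}} = - \frac{7024}{21270979385}$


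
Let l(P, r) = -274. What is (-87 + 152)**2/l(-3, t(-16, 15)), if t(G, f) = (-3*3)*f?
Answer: -4225/274 ≈ -15.420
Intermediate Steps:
t(G, f) = -9*f
(-87 + 152)**2/l(-3, t(-16, 15)) = (-87 + 152)**2/(-274) = 65**2*(-1/274) = 4225*(-1/274) = -4225/274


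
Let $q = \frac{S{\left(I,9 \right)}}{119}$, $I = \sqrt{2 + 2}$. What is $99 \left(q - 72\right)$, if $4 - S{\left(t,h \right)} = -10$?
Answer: $- \frac{120978}{17} \approx -7116.4$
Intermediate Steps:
$I = 2$ ($I = \sqrt{4} = 2$)
$S{\left(t,h \right)} = 14$ ($S{\left(t,h \right)} = 4 - -10 = 4 + 10 = 14$)
$q = \frac{2}{17}$ ($q = \frac{14}{119} = 14 \cdot \frac{1}{119} = \frac{2}{17} \approx 0.11765$)
$99 \left(q - 72\right) = 99 \left(\frac{2}{17} - 72\right) = 99 \left(- \frac{1222}{17}\right) = - \frac{120978}{17}$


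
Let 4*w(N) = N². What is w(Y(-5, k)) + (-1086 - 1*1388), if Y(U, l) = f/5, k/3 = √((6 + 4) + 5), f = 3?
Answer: -247391/100 ≈ -2473.9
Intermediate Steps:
k = 3*√15 (k = 3*√((6 + 4) + 5) = 3*√(10 + 5) = 3*√15 ≈ 11.619)
Y(U, l) = ⅗ (Y(U, l) = 3/5 = 3*(⅕) = ⅗)
w(N) = N²/4
w(Y(-5, k)) + (-1086 - 1*1388) = (⅗)²/4 + (-1086 - 1*1388) = (¼)*(9/25) + (-1086 - 1388) = 9/100 - 2474 = -247391/100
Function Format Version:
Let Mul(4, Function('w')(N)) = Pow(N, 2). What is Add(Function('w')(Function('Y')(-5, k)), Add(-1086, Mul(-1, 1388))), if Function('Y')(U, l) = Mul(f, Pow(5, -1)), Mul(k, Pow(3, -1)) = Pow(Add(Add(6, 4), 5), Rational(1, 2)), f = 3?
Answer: Rational(-247391, 100) ≈ -2473.9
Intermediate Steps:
k = Mul(3, Pow(15, Rational(1, 2))) (k = Mul(3, Pow(Add(Add(6, 4), 5), Rational(1, 2))) = Mul(3, Pow(Add(10, 5), Rational(1, 2))) = Mul(3, Pow(15, Rational(1, 2))) ≈ 11.619)
Function('Y')(U, l) = Rational(3, 5) (Function('Y')(U, l) = Mul(3, Pow(5, -1)) = Mul(3, Rational(1, 5)) = Rational(3, 5))
Function('w')(N) = Mul(Rational(1, 4), Pow(N, 2))
Add(Function('w')(Function('Y')(-5, k)), Add(-1086, Mul(-1, 1388))) = Add(Mul(Rational(1, 4), Pow(Rational(3, 5), 2)), Add(-1086, Mul(-1, 1388))) = Add(Mul(Rational(1, 4), Rational(9, 25)), Add(-1086, -1388)) = Add(Rational(9, 100), -2474) = Rational(-247391, 100)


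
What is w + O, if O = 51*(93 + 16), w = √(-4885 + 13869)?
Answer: 5559 + 2*√2246 ≈ 5653.8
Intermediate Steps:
w = 2*√2246 (w = √8984 = 2*√2246 ≈ 94.784)
O = 5559 (O = 51*109 = 5559)
w + O = 2*√2246 + 5559 = 5559 + 2*√2246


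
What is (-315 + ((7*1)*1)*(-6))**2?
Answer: 127449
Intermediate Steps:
(-315 + ((7*1)*1)*(-6))**2 = (-315 + (7*1)*(-6))**2 = (-315 + 7*(-6))**2 = (-315 - 42)**2 = (-357)**2 = 127449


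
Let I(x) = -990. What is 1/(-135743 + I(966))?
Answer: -1/136733 ≈ -7.3135e-6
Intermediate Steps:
1/(-135743 + I(966)) = 1/(-135743 - 990) = 1/(-136733) = -1/136733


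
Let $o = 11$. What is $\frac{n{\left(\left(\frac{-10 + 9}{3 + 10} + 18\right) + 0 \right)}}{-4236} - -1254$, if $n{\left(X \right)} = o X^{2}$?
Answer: $\frac{897121357}{715884} \approx 1253.2$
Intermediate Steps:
$n{\left(X \right)} = 11 X^{2}$
$\frac{n{\left(\left(\frac{-10 + 9}{3 + 10} + 18\right) + 0 \right)}}{-4236} - -1254 = \frac{11 \left(\left(\frac{-10 + 9}{3 + 10} + 18\right) + 0\right)^{2}}{-4236} - -1254 = 11 \left(\left(- \frac{1}{13} + 18\right) + 0\right)^{2} \left(- \frac{1}{4236}\right) + 1254 = 11 \left(\frac{233}{13} + 0\right)^{2} \left(- \frac{1}{4236}\right) + 1254 = 11 \left(\frac{233}{13}\right)^{2} \left(- \frac{1}{4236}\right) + 1254 = 11 \cdot \frac{54289}{169} \left(- \frac{1}{4236}\right) + 1254 = \frac{597179}{169} \left(- \frac{1}{4236}\right) + 1254 = - \frac{597179}{715884} + 1254 = \frac{897121357}{715884}$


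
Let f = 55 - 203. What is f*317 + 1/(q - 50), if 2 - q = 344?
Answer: -18391073/392 ≈ -46916.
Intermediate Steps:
q = -342 (q = 2 - 1*344 = 2 - 344 = -342)
f = -148
f*317 + 1/(q - 50) = -148*317 + 1/(-342 - 50) = -46916 + 1/(-392) = -46916 - 1/392 = -18391073/392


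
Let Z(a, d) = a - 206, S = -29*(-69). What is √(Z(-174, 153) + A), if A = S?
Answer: √1621 ≈ 40.262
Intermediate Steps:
S = 2001
Z(a, d) = -206 + a
A = 2001
√(Z(-174, 153) + A) = √((-206 - 174) + 2001) = √(-380 + 2001) = √1621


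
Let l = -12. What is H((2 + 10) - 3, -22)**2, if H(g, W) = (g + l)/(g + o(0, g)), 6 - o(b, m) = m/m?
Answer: 9/196 ≈ 0.045918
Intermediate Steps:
o(b, m) = 5 (o(b, m) = 6 - m/m = 6 - 1*1 = 6 - 1 = 5)
H(g, W) = (-12 + g)/(5 + g) (H(g, W) = (g - 12)/(g + 5) = (-12 + g)/(5 + g))
H((2 + 10) - 3, -22)**2 = ((-12 + ((2 + 10) - 3))/(5 + ((2 + 10) - 3)))**2 = ((-12 + (12 - 3))/(5 + (12 - 3)))**2 = ((-12 + 9)/(5 + 9))**2 = (-3/14)**2 = 9/196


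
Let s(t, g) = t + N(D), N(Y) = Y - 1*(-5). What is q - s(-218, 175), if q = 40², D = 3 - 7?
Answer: 1817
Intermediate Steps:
D = -4
N(Y) = 5 + Y (N(Y) = Y + 5 = 5 + Y)
q = 1600
s(t, g) = 1 + t (s(t, g) = t + (5 - 4) = t + 1 = 1 + t)
q - s(-218, 175) = 1600 - (1 - 218) = 1600 - 1*(-217) = 1600 + 217 = 1817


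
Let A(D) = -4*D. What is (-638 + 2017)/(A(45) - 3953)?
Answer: -1379/4133 ≈ -0.33366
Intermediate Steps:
(-638 + 2017)/(A(45) - 3953) = (-638 + 2017)/(-4*45 - 3953) = 1379/(-180 - 3953) = 1379/(-4133) = 1379*(-1/4133) = -1379/4133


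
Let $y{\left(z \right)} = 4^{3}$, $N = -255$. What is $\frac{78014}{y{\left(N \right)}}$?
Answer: $\frac{39007}{32} \approx 1219.0$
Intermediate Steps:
$y{\left(z \right)} = 64$
$\frac{78014}{y{\left(N \right)}} = \frac{78014}{64} = 78014 \cdot \frac{1}{64} = \frac{39007}{32}$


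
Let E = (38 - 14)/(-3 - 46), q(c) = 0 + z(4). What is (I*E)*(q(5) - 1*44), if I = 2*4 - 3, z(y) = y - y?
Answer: 5280/49 ≈ 107.76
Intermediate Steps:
z(y) = 0
q(c) = 0 (q(c) = 0 + 0 = 0)
E = -24/49 (E = 24/(-49) = 24*(-1/49) = -24/49 ≈ -0.48980)
I = 5 (I = 8 - 3 = 5)
(I*E)*(q(5) - 1*44) = (5*(-24/49))*(0 - 1*44) = -120*(0 - 44)/49 = -120/49*(-44) = 5280/49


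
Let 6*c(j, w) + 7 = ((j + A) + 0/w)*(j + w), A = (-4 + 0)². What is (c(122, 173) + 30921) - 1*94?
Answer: 225665/6 ≈ 37611.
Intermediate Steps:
A = 16 (A = (-4)² = 16)
c(j, w) = -7/6 + (16 + j)*(j + w)/6 (c(j, w) = -7/6 + (((j + 16) + 0/w)*(j + w))/6 = -7/6 + (((16 + j) + 0)*(j + w))/6 = -7/6 + ((16 + j)*(j + w))/6 = -7/6 + (16 + j)*(j + w)/6)
(c(122, 173) + 30921) - 1*94 = ((-7/6 + (⅙)*122² + (8/3)*122 + (8/3)*173 + (⅙)*122*173) + 30921) - 1*94 = ((-7/6 + (⅙)*14884 + 976/3 + 1384/3 + 10553/3) + 30921) - 94 = ((-7/6 + 7442/3 + 976/3 + 1384/3 + 10553/3) + 30921) - 94 = (40703/6 + 30921) - 94 = 226229/6 - 94 = 225665/6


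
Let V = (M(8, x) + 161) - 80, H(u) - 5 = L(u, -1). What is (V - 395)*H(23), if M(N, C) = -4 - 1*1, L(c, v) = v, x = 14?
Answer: -1276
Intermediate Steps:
M(N, C) = -5 (M(N, C) = -4 - 1 = -5)
H(u) = 4 (H(u) = 5 - 1 = 4)
V = 76 (V = (-5 + 161) - 80 = 156 - 80 = 76)
(V - 395)*H(23) = (76 - 395)*4 = -319*4 = -1276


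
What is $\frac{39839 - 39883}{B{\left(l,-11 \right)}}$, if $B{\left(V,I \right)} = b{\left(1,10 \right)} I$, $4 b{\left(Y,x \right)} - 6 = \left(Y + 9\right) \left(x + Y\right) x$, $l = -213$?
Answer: $\frac{8}{553} \approx 0.014467$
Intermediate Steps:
$b{\left(Y,x \right)} = \frac{3}{2} + \frac{x \left(9 + Y\right) \left(Y + x\right)}{4}$ ($b{\left(Y,x \right)} = \frac{3}{2} + \frac{\left(Y + 9\right) \left(x + Y\right) x}{4} = \frac{3}{2} + \frac{\left(9 + Y\right) \left(Y + x\right) x}{4} = \frac{3}{2} + \frac{x \left(9 + Y\right) \left(Y + x\right)}{4}$)
$B{\left(V,I \right)} = \frac{553 I}{2}$ ($B{\left(V,I \right)} = \left(\frac{3}{2} + \frac{9 \cdot 10^{2}}{4} + \frac{1}{4} \cdot 1 \cdot 10^{2} + \frac{1}{4} \cdot 10 \cdot 1^{2} + \frac{9}{4} \cdot 1 \cdot 10\right) I = \left(\frac{3}{2} + \frac{9}{4} \cdot 100 + \frac{1}{4} \cdot 1 \cdot 100 + \frac{1}{4} \cdot 10 \cdot 1 + \frac{45}{2}\right) I = \left(\frac{3}{2} + 225 + 25 + \frac{5}{2} + \frac{45}{2}\right) I = \frac{553 I}{2}$)
$\frac{39839 - 39883}{B{\left(l,-11 \right)}} = \frac{39839 - 39883}{\frac{553}{2} \left(-11\right)} = - \frac{44}{- \frac{6083}{2}} = \left(-44\right) \left(- \frac{2}{6083}\right) = \frac{8}{553}$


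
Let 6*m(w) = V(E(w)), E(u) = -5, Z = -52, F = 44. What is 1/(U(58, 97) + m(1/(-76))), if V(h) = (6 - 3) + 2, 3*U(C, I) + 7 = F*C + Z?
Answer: 6/4991 ≈ 0.0012022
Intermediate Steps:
U(C, I) = -59/3 + 44*C/3 (U(C, I) = -7/3 + (44*C - 52)/3 = -7/3 + (-52 + 44*C)/3 = -7/3 + (-52/3 + 44*C/3) = -59/3 + 44*C/3)
V(h) = 5 (V(h) = 3 + 2 = 5)
m(w) = ⅚ (m(w) = (⅙)*5 = ⅚)
1/(U(58, 97) + m(1/(-76))) = 1/((-59/3 + (44/3)*58) + ⅚) = 1/((-59/3 + 2552/3) + ⅚) = 1/(831 + ⅚) = 1/(4991/6) = 6/4991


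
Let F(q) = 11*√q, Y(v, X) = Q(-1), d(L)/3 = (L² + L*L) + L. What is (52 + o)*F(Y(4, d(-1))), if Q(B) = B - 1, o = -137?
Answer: -935*I*√2 ≈ -1322.3*I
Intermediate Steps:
Q(B) = -1 + B
d(L) = 3*L + 6*L² (d(L) = 3*((L² + L*L) + L) = 3*((L² + L²) + L) = 3*(2*L² + L) = 3*(L + 2*L²) = 3*L + 6*L²)
Y(v, X) = -2 (Y(v, X) = -1 - 1 = -2)
(52 + o)*F(Y(4, d(-1))) = (52 - 137)*(11*√(-2)) = -935*I*√2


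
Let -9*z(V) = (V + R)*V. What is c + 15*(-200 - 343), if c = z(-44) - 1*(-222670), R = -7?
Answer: 642827/3 ≈ 2.1428e+5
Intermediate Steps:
z(V) = -V*(-7 + V)/9 (z(V) = -(V - 7)*V/9 = -(-7 + V)*V/9 = -V*(-7 + V)/9)
c = 667262/3 (c = (1/9)*(-44)*(7 - 1*(-44)) - 1*(-222670) = (1/9)*(-44)*(7 + 44) + 222670 = (1/9)*(-44)*51 + 222670 = -748/3 + 222670 = 667262/3 ≈ 2.2242e+5)
c + 15*(-200 - 343) = 667262/3 + 15*(-200 - 343) = 667262/3 + 15*(-543) = 667262/3 - 8145 = 642827/3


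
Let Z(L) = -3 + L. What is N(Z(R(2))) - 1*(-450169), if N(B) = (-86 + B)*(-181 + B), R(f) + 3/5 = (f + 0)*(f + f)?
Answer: 11614489/25 ≈ 4.6458e+5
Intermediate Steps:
R(f) = -3/5 + 2*f**2 (R(f) = -3/5 + (f + 0)*(f + f) = -3/5 + f*(2*f) = -3/5 + 2*f**2)
N(B) = (-181 + B)*(-86 + B)
N(Z(R(2))) - 1*(-450169) = (15566 + (-3 + (-3/5 + 2*2**2))**2 - 267*(-3 + (-3/5 + 2*2**2))) - 1*(-450169) = (15566 + (-3 + (-3/5 + 2*4))**2 - 267*(-3 + (-3/5 + 2*4))) + 450169 = (15566 + (-3 + (-3/5 + 8))**2 - 267*(-3 + (-3/5 + 8))) + 450169 = (15566 + (-3 + 37/5)**2 - 267*(-3 + 37/5)) + 450169 = (15566 + (22/5)**2 - 267*22/5) + 450169 = (15566 + 484/25 - 5874/5) + 450169 = 360264/25 + 450169 = 11614489/25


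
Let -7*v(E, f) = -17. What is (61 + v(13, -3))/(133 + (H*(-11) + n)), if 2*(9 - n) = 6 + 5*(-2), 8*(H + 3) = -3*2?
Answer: 592/1729 ≈ 0.34239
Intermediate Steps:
v(E, f) = 17/7 (v(E, f) = -⅐*(-17) = 17/7)
H = -15/4 (H = -3 + (-3*2)/8 = -3 + (⅛)*(-6) = -3 - ¾ = -15/4 ≈ -3.7500)
n = 11 (n = 9 - (6 + 5*(-2))/2 = 9 - (6 - 10)/2 = 9 - ½*(-4) = 9 + 2 = 11)
(61 + v(13, -3))/(133 + (H*(-11) + n)) = (61 + 17/7)/(133 + (-15/4*(-11) + 11)) = 444/(7*(133 + (165/4 + 11))) = 444/(7*(133 + 209/4)) = 444/(7*(741/4)) = (444/7)*(4/741) = 592/1729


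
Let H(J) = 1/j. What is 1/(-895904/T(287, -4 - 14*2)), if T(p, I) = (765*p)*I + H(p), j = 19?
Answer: 133489439/17022176 ≈ 7.8421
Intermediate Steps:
H(J) = 1/19
T(p, I) = 1/19 + 765*I*p (T(p, I) = (765*p)*I + 1/19 = 765*I*p + 1/19 = 1/19 + 765*I*p)
1/(-895904/T(287, -4 - 14*2)) = 1/(-895904/(1/19 + 765*(-4 - 14*2)*287)) = 1/(-895904/(1/19 + 765*(-4 - 28)*287)) = 1/(-895904/(1/19 + 765*(-32)*287)) = 1/(-895904/(1/19 - 7025760)) = 1/(-895904/(-133489439/19)) = 1/(-895904*(-19/133489439)) = 1/(17022176/133489439) = 133489439/17022176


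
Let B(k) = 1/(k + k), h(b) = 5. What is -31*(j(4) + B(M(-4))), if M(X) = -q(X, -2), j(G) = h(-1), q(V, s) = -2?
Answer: -651/4 ≈ -162.75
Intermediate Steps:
j(G) = 5
M(X) = 2 (M(X) = -1*(-2) = 2)
B(k) = 1/(2*k)
-31*(j(4) + B(M(-4))) = -31*(5 + (1/2)/2) = -31*(5 + (1/2)*(1/2)) = -31*(5 + 1/4) = -31*21/4 = -651/4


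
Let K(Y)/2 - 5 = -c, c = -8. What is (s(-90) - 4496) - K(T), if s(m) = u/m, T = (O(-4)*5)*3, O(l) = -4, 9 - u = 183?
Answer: -67801/15 ≈ -4520.1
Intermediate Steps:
u = -174 (u = 9 - 1*183 = 9 - 183 = -174)
T = -60 (T = -4*5*3 = -20*3 = -60)
s(m) = -174/m
K(Y) = 26 (K(Y) = 10 + 2*(-1*(-8)) = 10 + 2*8 = 10 + 16 = 26)
(s(-90) - 4496) - K(T) = (-174/(-90) - 4496) - 1*26 = (-174*(-1/90) - 4496) - 26 = (29/15 - 4496) - 26 = -67411/15 - 26 = -67801/15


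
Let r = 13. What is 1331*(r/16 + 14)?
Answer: 315447/16 ≈ 19715.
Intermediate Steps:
1331*(r/16 + 14) = 1331*(13/16 + 14) = 1331*(237/16) = 315447/16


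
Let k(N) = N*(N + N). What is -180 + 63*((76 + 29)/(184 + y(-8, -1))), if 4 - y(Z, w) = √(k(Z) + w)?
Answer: -80880/559 + 105*√127/559 ≈ -142.57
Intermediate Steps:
k(N) = 2*N² (k(N) = N*(2*N) = 2*N²)
y(Z, w) = 4 - √(w + 2*Z²) (y(Z, w) = 4 - √(2*Z² + w) = 4 - √(w + 2*Z²))
-180 + 63*((76 + 29)/(184 + y(-8, -1))) = -180 + 63*((76 + 29)/(184 + (4 - √(-1 + 2*(-8)²)))) = -180 + 63*(105/(184 + (4 - √(-1 + 2*64)))) = -180 + 63*(105/(184 + (4 - √(-1 + 128)))) = -180 + 63*(105/(184 + (4 - √127))) = -180 + 63*(105/(188 - √127)) = -180 + 6615/(188 - √127)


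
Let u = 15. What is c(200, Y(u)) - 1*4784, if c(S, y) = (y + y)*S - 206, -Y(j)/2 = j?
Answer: -16990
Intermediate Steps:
Y(j) = -2*j
c(S, y) = -206 + 2*S*y (c(S, y) = (2*y)*S - 206 = 2*S*y - 206 = -206 + 2*S*y)
c(200, Y(u)) - 1*4784 = (-206 + 2*200*(-2*15)) - 1*4784 = (-206 + 2*200*(-30)) - 4784 = (-206 - 12000) - 4784 = -12206 - 4784 = -16990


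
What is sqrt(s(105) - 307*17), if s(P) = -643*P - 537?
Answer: I*sqrt(73271) ≈ 270.69*I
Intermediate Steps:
s(P) = -537 - 643*P
sqrt(s(105) - 307*17) = sqrt((-537 - 643*105) - 307*17) = sqrt((-537 - 67515) - 5219) = sqrt(-68052 - 5219) = sqrt(-73271) = I*sqrt(73271)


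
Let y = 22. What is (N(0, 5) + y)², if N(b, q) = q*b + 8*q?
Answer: 3844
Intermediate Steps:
N(b, q) = 8*q + b*q (N(b, q) = b*q + 8*q = 8*q + b*q)
(N(0, 5) + y)² = (5*(8 + 0) + 22)² = (5*8 + 22)² = (40 + 22)² = 62² = 3844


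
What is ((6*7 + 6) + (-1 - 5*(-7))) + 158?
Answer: 240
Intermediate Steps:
((6*7 + 6) + (-1 - 5*(-7))) + 158 = ((42 + 6) + (-1 + 35)) + 158 = (48 + 34) + 158 = 82 + 158 = 240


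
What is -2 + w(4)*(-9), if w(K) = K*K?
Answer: -146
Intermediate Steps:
w(K) = K²
-2 + w(4)*(-9) = -2 + 4²*(-9) = -2 + 16*(-9) = -2 - 144 = -146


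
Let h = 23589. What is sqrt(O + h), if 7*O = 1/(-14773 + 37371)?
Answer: sqrt(590263079307230)/158186 ≈ 153.59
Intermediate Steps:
O = 1/158186 (O = 1/(7*(-14773 + 37371)) = (1/7)/22598 = (1/7)*(1/22598) = 1/158186 ≈ 6.3217e-6)
sqrt(O + h) = sqrt(1/158186 + 23589) = sqrt(3731449555/158186) = sqrt(590263079307230)/158186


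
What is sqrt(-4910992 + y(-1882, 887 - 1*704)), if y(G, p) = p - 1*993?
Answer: I*sqrt(4911802) ≈ 2216.3*I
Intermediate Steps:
y(G, p) = -993 + p (y(G, p) = p - 993 = -993 + p)
sqrt(-4910992 + y(-1882, 887 - 1*704)) = sqrt(-4910992 + (-993 + (887 - 1*704))) = sqrt(-4910992 + (-993 + (887 - 704))) = sqrt(-4910992 + (-993 + 183)) = sqrt(-4910992 - 810) = sqrt(-4911802) = I*sqrt(4911802)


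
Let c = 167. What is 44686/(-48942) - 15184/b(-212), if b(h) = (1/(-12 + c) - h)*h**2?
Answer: -2066004786052/2258833560579 ≈ -0.91463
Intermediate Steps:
b(h) = h**2*(1/155 - h) (b(h) = (1/(-12 + 167) - h)*h**2 = (1/155 - h)*h**2 = h**2*(1/155 - h))
44686/(-48942) - 15184/b(-212) = 44686/(-48942) - 15184*1/(44944*(1/155 - 1*(-212))) = 44686*(-1/48942) - 15184*1/(44944*(1/155 + 212)) = -22343/24471 - 15184/(44944*(32861/155)) = -22343/24471 - 15184/1476904784/155 = -22343/24471 - 15184*155/1476904784 = -22343/24471 - 147095/92306549 = -2066004786052/2258833560579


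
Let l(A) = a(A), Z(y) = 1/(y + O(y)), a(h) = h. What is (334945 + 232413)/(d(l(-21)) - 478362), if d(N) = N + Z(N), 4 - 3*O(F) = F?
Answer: -21559604/18178557 ≈ -1.1860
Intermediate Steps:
O(F) = 4/3 - F/3
Z(y) = 1/(4/3 + 2*y/3) (Z(y) = 1/(y + (4/3 - y/3)) = 1/(4/3 + 2*y/3))
l(A) = A
d(N) = N + 3/(2*(2 + N))
(334945 + 232413)/(d(l(-21)) - 478362) = (334945 + 232413)/((3/2 - 21*(2 - 21))/(2 - 21) - 478362) = 567358/((3/2 - 21*(-19))/(-19) - 478362) = 567358/(-(3/2 + 399)/19 - 478362) = 567358/(-1/19*801/2 - 478362) = 567358/(-801/38 - 478362) = 567358/(-18178557/38) = 567358*(-38/18178557) = -21559604/18178557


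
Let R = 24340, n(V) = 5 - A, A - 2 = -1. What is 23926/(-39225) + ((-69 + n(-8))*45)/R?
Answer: -139418393/190947300 ≈ -0.73014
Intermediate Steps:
A = 1 (A = 2 - 1 = 1)
n(V) = 4 (n(V) = 5 - 1*1 = 5 - 1 = 4)
23926/(-39225) + ((-69 + n(-8))*45)/R = 23926/(-39225) + ((-69 + 4)*45)/24340 = 23926*(-1/39225) - 65*45*(1/24340) = -23926/39225 - 2925*1/24340 = -23926/39225 - 585/4868 = -139418393/190947300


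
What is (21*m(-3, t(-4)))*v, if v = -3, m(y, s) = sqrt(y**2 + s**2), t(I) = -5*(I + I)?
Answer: -63*sqrt(1609) ≈ -2527.1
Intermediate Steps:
t(I) = -10*I
m(y, s) = sqrt(s**2 + y**2)
(21*m(-3, t(-4)))*v = (21*sqrt((-10*(-4))**2 + (-3)**2))*(-3) = (21*sqrt(40**2 + 9))*(-3) = (21*sqrt(1600 + 9))*(-3) = (21*sqrt(1609))*(-3) = -63*sqrt(1609)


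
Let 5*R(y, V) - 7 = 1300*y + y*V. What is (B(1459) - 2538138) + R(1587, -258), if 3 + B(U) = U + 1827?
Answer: -11020614/5 ≈ -2.2041e+6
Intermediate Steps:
R(y, V) = 7/5 + 260*y + V*y/5 (R(y, V) = 7/5 + (1300*y + y*V)/5 = 7/5 + (1300*y + V*y)/5 = 7/5 + (260*y + V*y/5) = 7/5 + 260*y + V*y/5)
B(U) = 1824 + U (B(U) = -3 + (U + 1827) = -3 + (1827 + U) = 1824 + U)
(B(1459) - 2538138) + R(1587, -258) = ((1824 + 1459) - 2538138) + (7/5 + 260*1587 + (1/5)*(-258)*1587) = (3283 - 2538138) + (7/5 + 412620 - 409446/5) = -2534855 + 1653661/5 = -11020614/5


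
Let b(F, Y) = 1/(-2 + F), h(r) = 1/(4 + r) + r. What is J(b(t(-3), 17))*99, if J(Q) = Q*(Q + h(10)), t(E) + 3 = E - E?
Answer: -68409/350 ≈ -195.45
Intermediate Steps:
h(r) = r + 1/(4 + r)
t(E) = -3 (t(E) = -3 + (E - E) = -3 + 0 = -3)
J(Q) = Q*(141/14 + Q) (J(Q) = Q*(Q + (1 + 10² + 4*10)/(4 + 10)) = Q*(Q + (1 + 100 + 40)/14) = Q*(Q + (1/14)*141) = Q*(Q + 141/14) = Q*(141/14 + Q))
J(b(t(-3), 17))*99 = ((141 + 14/(-2 - 3))/(14*(-2 - 3)))*99 = ((1/14)*(141 + 14/(-5))/(-5))*99 = ((1/14)*(-⅕)*(141 + 14*(-⅕)))*99 = ((1/14)*(-⅕)*(141 - 14/5))*99 = ((1/14)*(-⅕)*(691/5))*99 = -691/350*99 = -68409/350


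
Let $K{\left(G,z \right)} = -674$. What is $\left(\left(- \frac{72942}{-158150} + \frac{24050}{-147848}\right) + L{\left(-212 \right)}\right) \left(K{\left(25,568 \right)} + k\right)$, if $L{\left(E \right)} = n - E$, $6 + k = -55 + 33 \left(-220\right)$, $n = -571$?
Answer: $\frac{3352789216031229}{1169108060} \approx 2.8678 \cdot 10^{6}$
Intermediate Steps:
$k = -7321$ ($k = -6 + \left(-55 + 33 \left(-220\right)\right) = -6 - 7315 = -7321$)
$L{\left(E \right)} = -571 - E$
$\left(\left(- \frac{72942}{-158150} + \frac{24050}{-147848}\right) + L{\left(-212 \right)}\right) \left(K{\left(25,568 \right)} + k\right) = \left(\left(- \frac{72942}{-158150} + \frac{24050}{-147848}\right) - 359\right) \left(-674 - 7321\right) = \left(\left(\left(-72942\right) \left(- \frac{1}{158150}\right) + 24050 \left(- \frac{1}{147848}\right)\right) + \left(-571 + 212\right)\right) \left(-7995\right) = \left(\left(\frac{36471}{79075} - \frac{12025}{73924}\right) - 359\right) \left(-7995\right) = \left(\frac{1745205329}{5845540300} - 359\right) \left(-7995\right) = \left(- \frac{2096803762371}{5845540300}\right) \left(-7995\right) = \frac{3352789216031229}{1169108060}$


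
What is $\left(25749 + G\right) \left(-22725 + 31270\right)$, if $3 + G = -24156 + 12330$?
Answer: $118946400$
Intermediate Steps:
$G = -11829$ ($G = -3 + \left(-24156 + 12330\right) = -3 - 11826 = -11829$)
$\left(25749 + G\right) \left(-22725 + 31270\right) = \left(25749 - 11829\right) \left(-22725 + 31270\right) = 13920 \cdot 8545 = 118946400$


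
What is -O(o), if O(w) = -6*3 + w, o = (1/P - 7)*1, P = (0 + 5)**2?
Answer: 624/25 ≈ 24.960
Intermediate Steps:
P = 25 (P = 5**2 = 25)
o = -174/25 (o = (1/25 - 7)*1 = -174/25*1 = -174/25 ≈ -6.9600)
O(w) = -18 + w
-O(o) = -(-18 - 174/25) = -1*(-624/25) = 624/25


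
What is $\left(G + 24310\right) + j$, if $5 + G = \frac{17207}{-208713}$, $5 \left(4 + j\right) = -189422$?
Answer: $- \frac{14175246856}{1043565} \approx -13583.0$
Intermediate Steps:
$j = - \frac{189442}{5}$ ($j = -4 + \frac{1}{5} \left(-189422\right) = -4 - \frac{189422}{5} = - \frac{189442}{5} \approx -37888.0$)
$G = - \frac{1060772}{208713}$ ($G = -5 + \frac{17207}{-208713} = -5 + 17207 \left(- \frac{1}{208713}\right) = -5 - \frac{17207}{208713} = - \frac{1060772}{208713} \approx -5.0824$)
$\left(G + 24310\right) + j = \left(- \frac{1060772}{208713} + 24310\right) - \frac{189442}{5} = \frac{5072752258}{208713} - \frac{189442}{5} = - \frac{14175246856}{1043565}$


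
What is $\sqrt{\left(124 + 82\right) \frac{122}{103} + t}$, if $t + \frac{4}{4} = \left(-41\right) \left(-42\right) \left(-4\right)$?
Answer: $i \sqrt{6645} \approx 81.517 i$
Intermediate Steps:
$t = -6889$ ($t = -1 + \left(-41\right) \left(-42\right) \left(-4\right) = -1 + 1722 \left(-4\right) = -1 - 6888 = -6889$)
$\sqrt{\left(124 + 82\right) \frac{122}{103} + t} = \sqrt{\left(124 + 82\right) \frac{122}{103} - 6889} = \sqrt{206 \cdot 122 \cdot \frac{1}{103} - 6889} = \sqrt{206 \cdot \frac{122}{103} - 6889} = \sqrt{244 - 6889} = \sqrt{-6645} = i \sqrt{6645}$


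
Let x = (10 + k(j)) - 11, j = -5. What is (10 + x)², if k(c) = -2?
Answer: 49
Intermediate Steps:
x = -3 (x = (10 - 2) - 11 = 8 - 11 = -3)
(10 + x)² = (10 - 3)² = 7² = 49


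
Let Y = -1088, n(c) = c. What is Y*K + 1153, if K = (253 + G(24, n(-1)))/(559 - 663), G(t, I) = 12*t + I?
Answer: 88429/13 ≈ 6802.2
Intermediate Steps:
G(t, I) = I + 12*t
K = -135/26 (K = (253 + (-1 + 12*24))/(559 - 663) = (253 + (-1 + 288))/(-104) = (253 + 287)*(-1/104) = 540*(-1/104) = -135/26 ≈ -5.1923)
Y*K + 1153 = -1088*(-135/26) + 1153 = 73440/13 + 1153 = 88429/13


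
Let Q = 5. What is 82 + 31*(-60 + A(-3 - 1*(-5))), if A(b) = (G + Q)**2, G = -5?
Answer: -1778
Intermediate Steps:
A(b) = 0 (A(b) = (-5 + 5)**2 = 0**2 = 0)
82 + 31*(-60 + A(-3 - 1*(-5))) = 82 + 31*(-60 + 0) = 82 + 31*(-60) = 82 - 1860 = -1778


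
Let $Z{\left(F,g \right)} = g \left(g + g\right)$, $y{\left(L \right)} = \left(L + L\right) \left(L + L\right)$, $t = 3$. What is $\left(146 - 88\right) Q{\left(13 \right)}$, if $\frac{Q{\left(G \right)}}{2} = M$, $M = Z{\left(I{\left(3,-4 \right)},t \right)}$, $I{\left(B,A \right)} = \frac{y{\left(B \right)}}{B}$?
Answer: $2088$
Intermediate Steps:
$y{\left(L \right)} = 4 L^{2}$ ($y{\left(L \right)} = 2 L 2 L = 4 L^{2}$)
$I{\left(B,A \right)} = 4 B$ ($I{\left(B,A \right)} = \frac{4 B^{2}}{B} = 4 B$)
$Z{\left(F,g \right)} = 2 g^{2}$ ($Z{\left(F,g \right)} = g 2 g = 2 g^{2}$)
$M = 18$ ($M = 2 \cdot 3^{2} = 2 \cdot 9 = 18$)
$Q{\left(G \right)} = 36$ ($Q{\left(G \right)} = 2 \cdot 18 = 36$)
$\left(146 - 88\right) Q{\left(13 \right)} = \left(146 - 88\right) 36 = 58 \cdot 36 = 2088$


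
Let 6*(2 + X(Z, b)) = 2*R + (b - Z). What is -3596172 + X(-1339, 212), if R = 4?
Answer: -21575485/6 ≈ -3.5959e+6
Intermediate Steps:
X(Z, b) = -⅔ - Z/6 + b/6 (X(Z, b) = -2 + (2*4 + (b - Z))/6 = -2 + (8 + (b - Z))/6 = -2 + (8 + b - Z)/6 = -2 + (4/3 - Z/6 + b/6) = -⅔ - Z/6 + b/6)
-3596172 + X(-1339, 212) = -3596172 + (-⅔ - ⅙*(-1339) + (⅙)*212) = -3596172 + (-⅔ + 1339/6 + 106/3) = -3596172 + 1547/6 = -21575485/6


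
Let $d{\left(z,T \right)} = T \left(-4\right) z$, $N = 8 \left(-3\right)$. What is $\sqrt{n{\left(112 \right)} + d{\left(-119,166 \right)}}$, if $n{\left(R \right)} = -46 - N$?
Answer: $\sqrt{78994} \approx 281.06$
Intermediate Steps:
$N = -24$
$n{\left(R \right)} = -22$ ($n{\left(R \right)} = -46 - -24 = -46 + 24 = -22$)
$d{\left(z,T \right)} = - 4 T z$
$\sqrt{n{\left(112 \right)} + d{\left(-119,166 \right)}} = \sqrt{-22 - 664 \left(-119\right)} = \sqrt{-22 + 79016} = \sqrt{78994}$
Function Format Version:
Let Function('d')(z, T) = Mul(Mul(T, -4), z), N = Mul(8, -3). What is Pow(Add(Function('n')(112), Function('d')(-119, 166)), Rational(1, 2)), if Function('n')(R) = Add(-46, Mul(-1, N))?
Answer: Pow(78994, Rational(1, 2)) ≈ 281.06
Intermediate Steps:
N = -24
Function('n')(R) = -22 (Function('n')(R) = Add(-46, Mul(-1, -24)) = Add(-46, 24) = -22)
Function('d')(z, T) = Mul(-4, T, z) (Function('d')(z, T) = Mul(Mul(-4, T), z) = Mul(-4, T, z))
Pow(Add(Function('n')(112), Function('d')(-119, 166)), Rational(1, 2)) = Pow(Add(-22, Mul(-4, 166, -119)), Rational(1, 2)) = Pow(Add(-22, 79016), Rational(1, 2)) = Pow(78994, Rational(1, 2))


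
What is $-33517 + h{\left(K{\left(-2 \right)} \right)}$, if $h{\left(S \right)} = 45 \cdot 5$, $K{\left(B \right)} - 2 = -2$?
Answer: $-33292$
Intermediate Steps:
$K{\left(B \right)} = 0$ ($K{\left(B \right)} = 2 - 2 = 0$)
$h{\left(S \right)} = 225$
$-33517 + h{\left(K{\left(-2 \right)} \right)} = -33517 + 225 = -33292$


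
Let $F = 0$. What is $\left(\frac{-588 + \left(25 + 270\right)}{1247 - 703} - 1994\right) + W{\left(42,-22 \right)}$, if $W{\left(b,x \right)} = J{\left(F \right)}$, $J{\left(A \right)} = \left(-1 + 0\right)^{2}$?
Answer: $- \frac{1084485}{544} \approx -1993.5$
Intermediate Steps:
$J{\left(A \right)} = 1$ ($J{\left(A \right)} = \left(-1\right)^{2} = 1$)
$W{\left(b,x \right)} = 1$
$\left(\frac{-588 + \left(25 + 270\right)}{1247 - 703} - 1994\right) + W{\left(42,-22 \right)} = \left(\frac{-588 + \left(25 + 270\right)}{1247 - 703} - 1994\right) + 1 = \left(\frac{-588 + 295}{544} - 1994\right) + 1 = \left(\left(-293\right) \frac{1}{544} - 1994\right) + 1 = \left(- \frac{293}{544} - 1994\right) + 1 = - \frac{1085029}{544} + 1 = - \frac{1084485}{544}$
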